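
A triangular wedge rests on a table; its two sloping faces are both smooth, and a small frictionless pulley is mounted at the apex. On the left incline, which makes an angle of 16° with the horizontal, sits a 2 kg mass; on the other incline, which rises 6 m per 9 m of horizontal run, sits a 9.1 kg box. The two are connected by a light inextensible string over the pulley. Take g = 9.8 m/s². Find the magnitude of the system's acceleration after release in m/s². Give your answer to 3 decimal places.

3.970 m/s²

Resolve each weight along its own incline: the 2 kg mass has component 2 × 9.8 × sin 16° = 5.402 N down its slope, and the 9.1 kg mass has 9.1 × 9.8 × sin 33.69° = 49.468 N down its slope.
The 9.1 kg side's 49.468 N exceeds the other side's 5.402 N, so that mass slides down and the 2 kg mass slides up. Taking that direction as positive, Newton's second law for the whole system gives 49.468 − 5.402 = (2 + 9.1) a, so a = 44.066 / 11.1 = 3.9699 m/s².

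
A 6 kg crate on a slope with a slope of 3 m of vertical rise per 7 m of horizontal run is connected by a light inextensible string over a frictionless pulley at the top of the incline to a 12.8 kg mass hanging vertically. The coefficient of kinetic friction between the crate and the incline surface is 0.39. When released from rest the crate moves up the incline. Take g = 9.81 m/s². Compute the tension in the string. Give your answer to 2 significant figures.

70 N

For the crate on the incline: the weight component along the slope is m₁g sin 23.20° = 6 × 9.81 × 0.3939 = 23.185 N and the normal force is N = m₁g cos 23.20° = 54.101 N.
Kinetic friction opposes the crate's motion up the incline: f = μN = 0.39 × 54.101 = 21.099 N acting down the slope.
Newton's second law for the crate (up-slope positive): T − 23.185 − 21.099 = 6 a. For the hanging mass (downward positive): 12.8 × 9.81 − T = 12.8 a.
Adding the two equations eliminates T: 81.284 = 18.8 a, so a = 4.3236 m/s².
Then from the hanging mass's equation, T = 12.8 × (9.81 − 4.3236) = 70.226 N.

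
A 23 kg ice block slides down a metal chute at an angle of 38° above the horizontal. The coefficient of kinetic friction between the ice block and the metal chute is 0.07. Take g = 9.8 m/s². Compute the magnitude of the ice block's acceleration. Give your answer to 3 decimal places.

Resolving the weight along the incline: the component pulling the ice block down the slope is mg sin 38° = 23 × 9.8 × 0.6157 = 138.779 N, and the normal force is N = mg cos 38° = 23 × 9.8 × 0.7880 = 177.615 N.
Kinetic friction acts up the slope with magnitude f = μN = 0.07 × 177.615 = 12.433 N.
Net force along the incline is 138.779 − 12.433 = 126.346 N, so a = 126.346 / 23 = 5.4933 m/s².

5.493 m/s²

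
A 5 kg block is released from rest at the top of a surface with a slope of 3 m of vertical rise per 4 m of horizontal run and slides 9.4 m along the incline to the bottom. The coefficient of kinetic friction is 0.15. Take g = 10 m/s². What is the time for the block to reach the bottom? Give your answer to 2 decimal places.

1.98 s

The weight component along the incline is mg sin 36.87° = 30.000 N and the normal force is N = mg cos 36.87° = 40.000 N.
Friction up the slope is f = μN = 0.15 × 40.000 = 6.000 N, so the net downslope force is 30.000 − 6.000 = 24.000 N and a = 24.000 / 5 = 4.8000 m/s².
Starting from rest, L = ½at², so t = √(2L/a) = √(2 × 9.4 / 4.8000) = 1.9791 s.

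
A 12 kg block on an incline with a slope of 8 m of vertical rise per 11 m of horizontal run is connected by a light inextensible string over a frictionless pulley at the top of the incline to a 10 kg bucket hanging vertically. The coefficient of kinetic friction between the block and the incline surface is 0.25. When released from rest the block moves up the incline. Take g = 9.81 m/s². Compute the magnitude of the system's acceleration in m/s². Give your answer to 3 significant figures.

For the block on the incline: the weight component along the slope is m₁g sin 36.03° = 12 × 9.81 × 0.5882 = 69.243 N and the normal force is N = m₁g cos 36.03° = 95.204 N.
Kinetic friction opposes the block's motion up the incline: f = μN = 0.25 × 95.204 = 23.801 N acting down the slope.
Newton's second law for the block (up-slope positive): T − 69.243 − 23.801 = 12 a. For the hanging bucket (downward positive): 10 × 9.81 − T = 10 a.
Adding the two equations eliminates T: 5.056 = 22 a, so a = 0.2298 m/s².

0.230 m/s²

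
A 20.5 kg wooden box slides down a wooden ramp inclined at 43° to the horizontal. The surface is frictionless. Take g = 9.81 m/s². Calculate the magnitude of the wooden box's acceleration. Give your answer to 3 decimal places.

Resolving the weight along the incline: the component pulling the wooden box down the slope is mg sin 43° = 20.5 × 9.81 × 0.6820 = 137.154 N, and the normal force is N = mg cos 43° = 20.5 × 9.81 × 0.7314 = 147.088 N.
With no friction the net force along the incline is 137.154 N, so a = g sin 43° = 137.154 / 20.5 = 6.6904 m/s².

6.690 m/s²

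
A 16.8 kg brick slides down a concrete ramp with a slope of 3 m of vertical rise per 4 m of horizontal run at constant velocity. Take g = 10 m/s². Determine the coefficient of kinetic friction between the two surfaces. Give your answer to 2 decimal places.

0.75

At constant velocity the net force along the incline is zero: mg sin 36.87° = μ mg cos 36.87°.
So μ = tan 36.87° = 0.6000 / 0.8000 = 0.7500.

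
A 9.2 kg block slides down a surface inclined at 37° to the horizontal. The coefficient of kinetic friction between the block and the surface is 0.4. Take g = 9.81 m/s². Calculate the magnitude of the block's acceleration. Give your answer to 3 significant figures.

2.77 m/s²

Resolving the weight along the incline: the component pulling the block down the slope is mg sin 37° = 9.2 × 9.81 × 0.6018 = 54.314 N, and the normal force is N = mg cos 37° = 9.2 × 9.81 × 0.7986 = 72.075 N.
Kinetic friction acts up the slope with magnitude f = μN = 0.4 × 72.075 = 28.830 N.
Net force along the incline is 54.314 − 28.830 = 25.484 N, so a = 25.484 / 9.2 = 2.7700 m/s².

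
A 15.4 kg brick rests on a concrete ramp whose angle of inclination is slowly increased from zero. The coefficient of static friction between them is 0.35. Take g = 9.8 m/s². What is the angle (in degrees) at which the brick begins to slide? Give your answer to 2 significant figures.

19°

At the threshold of sliding, static friction is at its maximum μ_s N and exactly balances the weight component along the incline: mg sin θ = μ_s mg cos θ.
Hence tan θ = μ_s = 0.35, so θ = arctan(0.35) = 19.2900°.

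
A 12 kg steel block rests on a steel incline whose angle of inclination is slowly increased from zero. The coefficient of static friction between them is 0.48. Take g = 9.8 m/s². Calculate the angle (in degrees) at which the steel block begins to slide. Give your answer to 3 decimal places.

25.641°

At the threshold of sliding, static friction is at its maximum μ_s N and exactly balances the weight component along the incline: mg sin θ = μ_s mg cos θ.
Hence tan θ = μ_s = 0.48, so θ = arctan(0.48) = 25.6410°.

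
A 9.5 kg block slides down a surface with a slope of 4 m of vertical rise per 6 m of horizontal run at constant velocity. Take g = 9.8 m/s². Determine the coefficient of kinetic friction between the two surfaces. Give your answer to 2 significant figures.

0.67

At constant velocity the net force along the incline is zero: mg sin 33.69° = μ mg cos 33.69°.
So μ = tan 33.69° = 0.5547 / 0.8321 = 0.6666.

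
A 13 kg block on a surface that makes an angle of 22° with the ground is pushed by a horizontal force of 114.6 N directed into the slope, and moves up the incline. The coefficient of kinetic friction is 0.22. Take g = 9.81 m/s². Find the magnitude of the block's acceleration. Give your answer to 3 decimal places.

1.771 m/s²

The horizontal push has components F cos 22° = 114.6 × 0.9272 = 106.257 N up the incline and F sin 22° = 114.6 × 0.3746 = 42.929 N pressing into the surface.
The normal force is therefore N = mg cos 22° + F sin 22° = 118.246 + 42.929 = 161.175 N, and kinetic friction down the slope is μN = 0.22 × 161.175 = 35.459 N.
Along the incline: F cos 22° − mg sin 22° − μN = ma, so 106.257 − 47.773 − 35.459 = 13 a, giving a = 1.7712 m/s².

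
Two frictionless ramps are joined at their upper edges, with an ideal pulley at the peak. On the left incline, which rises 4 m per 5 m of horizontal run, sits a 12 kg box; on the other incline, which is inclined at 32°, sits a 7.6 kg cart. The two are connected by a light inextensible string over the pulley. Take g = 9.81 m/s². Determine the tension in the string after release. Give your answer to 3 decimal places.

52.704 N

Resolve each weight along its own incline: the 12 kg mass has component 12 × 9.81 × sin 38.66° = 73.539 N down its slope, and the 7.6 kg mass has 7.6 × 9.81 × sin 32° = 39.509 N down its slope.
The 12 kg side's 73.539 N exceeds the other side's 39.509 N, so that mass slides down and the 7.6 kg mass slides up. Taking that direction as positive, Newton's second law for the whole system gives 73.539 − 39.509 = (12 + 7.6) a, so a = 34.030 / 19.6 = 1.7362 m/s².
For the 7.6 kg mass (up-slope positive): T − 39.509 = 7.6 × 1.7362, so T = 52.704 N.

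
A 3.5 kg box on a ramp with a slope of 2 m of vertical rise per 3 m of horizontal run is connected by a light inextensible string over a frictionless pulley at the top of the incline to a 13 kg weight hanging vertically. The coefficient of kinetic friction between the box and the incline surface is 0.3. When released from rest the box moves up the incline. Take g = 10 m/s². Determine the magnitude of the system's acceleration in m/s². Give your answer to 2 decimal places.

6.17 m/s²

For the box on the incline: the weight component along the slope is m₁g sin 33.69° = 3.5 × 10 × 0.5547 = 19.415 N and the normal force is N = m₁g cos 33.69° = 29.122 N.
Kinetic friction opposes the box's motion up the incline: f = μN = 0.3 × 29.122 = 8.737 N acting down the slope.
Newton's second law for the box (up-slope positive): T − 19.415 − 8.737 = 3.5 a. For the hanging weight (downward positive): 13 × 10 − T = 13 a.
Adding the two equations eliminates T: 101.848 = 16.5 a, so a = 6.1726 m/s².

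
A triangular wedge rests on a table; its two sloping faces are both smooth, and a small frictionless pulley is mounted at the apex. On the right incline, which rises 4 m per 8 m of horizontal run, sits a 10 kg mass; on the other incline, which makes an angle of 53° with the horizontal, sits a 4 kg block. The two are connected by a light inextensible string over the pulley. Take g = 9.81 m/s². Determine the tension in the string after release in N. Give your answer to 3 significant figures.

34.9 N

Resolve each weight along its own incline: the 10 kg mass has component 10 × 9.81 × sin 26.57° = 43.872 N down its slope, and the 4 kg mass has 4 × 9.81 × sin 53° = 31.338 N down its slope.
The 10 kg side's 43.872 N exceeds the other side's 31.338 N, so that mass slides down and the 4 kg mass slides up. Taking that direction as positive, Newton's second law for the whole system gives 43.872 − 31.338 = (10 + 4) a, so a = 12.534 / 14 = 0.8953 m/s².
For the 4 kg mass (up-slope positive): T − 31.338 = 4 × 0.8953, so T = 34.919 N.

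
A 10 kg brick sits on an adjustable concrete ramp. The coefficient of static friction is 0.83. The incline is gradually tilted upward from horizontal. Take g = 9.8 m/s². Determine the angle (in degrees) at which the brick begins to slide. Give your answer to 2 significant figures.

40°

At the threshold of sliding, static friction is at its maximum μ_s N and exactly balances the weight component along the incline: mg sin θ = μ_s mg cos θ.
Hence tan θ = μ_s = 0.83, so θ = arctan(0.83) = 39.6927°.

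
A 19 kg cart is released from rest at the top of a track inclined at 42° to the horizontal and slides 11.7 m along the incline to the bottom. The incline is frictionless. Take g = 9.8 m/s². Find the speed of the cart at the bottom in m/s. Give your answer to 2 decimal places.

12.39 m/s

The weight component along the incline is mg sin 42° = 124.592 N and the normal force is N = mg cos 42° = 138.374 N.
With no friction, a = g sin 42° = 6.5575 m/s².
Starting from rest over a distance of 11.7 m, v² = 2aL = 2 × 6.5575 × 11.7 = 153.4455, so v = 12.3873 m/s.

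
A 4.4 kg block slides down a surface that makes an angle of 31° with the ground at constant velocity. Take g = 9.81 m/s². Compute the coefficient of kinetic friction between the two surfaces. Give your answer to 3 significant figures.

0.601

At constant velocity the net force along the incline is zero: mg sin 31° = μ mg cos 31°.
So μ = tan 31° = 0.5150 / 0.8572 = 0.6008.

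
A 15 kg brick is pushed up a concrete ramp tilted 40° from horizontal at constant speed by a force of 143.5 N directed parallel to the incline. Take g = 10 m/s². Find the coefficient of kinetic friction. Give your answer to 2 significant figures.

At constant speed ΣF = 0 along the incline. The applied 143.5 N acts up the slope; the weight component mg sin 40° = 96.418 N and kinetic friction μN both act down the slope.
So 143.5 = 96.418 + μ × 114.907, giving μ = (143.5 − 96.418) / 114.907 = 0.4097.

0.41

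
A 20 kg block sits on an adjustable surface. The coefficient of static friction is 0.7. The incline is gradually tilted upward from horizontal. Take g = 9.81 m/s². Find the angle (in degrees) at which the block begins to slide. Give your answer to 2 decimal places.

At the threshold of sliding, static friction is at its maximum μ_s N and exactly balances the weight component along the incline: mg sin θ = μ_s mg cos θ.
Hence tan θ = μ_s = 0.7, so θ = arctan(0.7) = 34.9920°.

34.99°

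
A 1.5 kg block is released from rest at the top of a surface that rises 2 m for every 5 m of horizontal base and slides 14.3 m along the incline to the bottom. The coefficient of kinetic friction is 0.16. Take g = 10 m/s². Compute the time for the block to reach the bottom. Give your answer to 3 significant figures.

The weight component along the incline is mg sin 21.80° = 5.571 N and the normal force is N = mg cos 21.80° = 13.927 N.
Friction up the slope is f = μN = 0.16 × 13.927 = 2.228 N, so the net downslope force is 5.571 − 2.228 = 3.343 N and a = 3.343 / 1.5 = 2.2287 m/s².
Starting from rest, L = ½at², so t = √(2L/a) = √(2 × 14.3 / 2.2287) = 3.5823 s.

3.58 s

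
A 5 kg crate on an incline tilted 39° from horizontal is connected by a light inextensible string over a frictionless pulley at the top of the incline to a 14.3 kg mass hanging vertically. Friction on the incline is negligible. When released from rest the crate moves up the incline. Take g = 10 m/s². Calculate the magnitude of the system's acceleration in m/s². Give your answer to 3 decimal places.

5.779 m/s²

For the crate on the incline: the weight component along the slope is m₁g sin 39° = 5 × 10 × 0.6293 = 31.465 N and the normal force is N = m₁g cos 39° = 38.857 N.
Newton's second law for the crate (up-slope positive): T − 31.465 = 5 a. For the hanging mass (downward positive): 14.3 × 10 − T = 14.3 a.
Adding the two equations eliminates T: 111.535 = 19.3 a, so a = 5.7790 m/s².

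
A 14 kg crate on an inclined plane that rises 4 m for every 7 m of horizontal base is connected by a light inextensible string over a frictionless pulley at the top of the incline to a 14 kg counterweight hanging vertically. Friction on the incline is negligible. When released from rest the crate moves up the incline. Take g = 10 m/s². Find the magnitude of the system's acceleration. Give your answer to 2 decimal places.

2.52 m/s²

For the crate on the incline: the weight component along the slope is m₁g sin 29.74° = 14 × 10 × 0.4961 = 69.454 N and the normal force is N = m₁g cos 29.74° = 121.554 N.
Newton's second law for the crate (up-slope positive): T − 69.454 = 14 a. For the hanging counterweight (downward positive): 14 × 10 − T = 14 a.
Adding the two equations eliminates T: 70.546 = 28 a, so a = 2.5195 m/s².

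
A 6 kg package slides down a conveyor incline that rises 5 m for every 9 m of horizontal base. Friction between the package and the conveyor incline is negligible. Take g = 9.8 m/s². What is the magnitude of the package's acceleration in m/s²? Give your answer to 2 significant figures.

4.8 m/s²

Resolving the weight along the incline: the component pulling the package down the slope is mg sin 29.05° = 6 × 9.8 × 0.4856 = 28.553 N, and the normal force is N = mg cos 29.05° = 6 × 9.8 × 0.8742 = 51.403 N.
With no friction the net force along the incline is 28.553 N, so a = g sin 29.05° = 28.553 / 6 = 4.7588 m/s².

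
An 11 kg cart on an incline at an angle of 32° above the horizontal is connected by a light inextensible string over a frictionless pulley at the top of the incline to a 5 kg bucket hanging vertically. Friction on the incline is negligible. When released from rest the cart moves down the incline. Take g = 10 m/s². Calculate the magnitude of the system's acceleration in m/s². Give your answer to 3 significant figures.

0.518 m/s²

For the cart on the incline: the weight component along the slope is m₁g sin 32° = 11 × 10 × 0.5299 = 58.289 N and the normal force is N = m₁g cos 32° = 93.285 N.
Newton's second law for the cart (down-slope positive): 58.289 − T = 11 a. For the hanging bucket (upward positive): T − 5 × 10 = 5 a.
Adding the two equations eliminates T: 8.289 = 16 a, so a = 0.5181 m/s².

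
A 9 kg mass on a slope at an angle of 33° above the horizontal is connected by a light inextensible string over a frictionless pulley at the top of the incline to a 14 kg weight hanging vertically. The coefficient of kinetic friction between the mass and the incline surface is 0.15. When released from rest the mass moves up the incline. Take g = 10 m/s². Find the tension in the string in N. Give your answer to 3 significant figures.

91.5 N

For the mass on the incline: the weight component along the slope is m₁g sin 33° = 9 × 10 × 0.5446 = 49.014 N and the normal force is N = m₁g cos 33° = 75.480 N.
Kinetic friction opposes the mass's motion up the incline: f = μN = 0.15 × 75.480 = 11.322 N acting down the slope.
Newton's second law for the mass (up-slope positive): T − 49.014 − 11.322 = 9 a. For the hanging weight (downward positive): 14 × 10 − T = 14 a.
Adding the two equations eliminates T: 79.664 = 23 a, so a = 3.4637 m/s².
Then from the hanging weight's equation, T = 14 × (10 − 3.4637) = 91.508 N.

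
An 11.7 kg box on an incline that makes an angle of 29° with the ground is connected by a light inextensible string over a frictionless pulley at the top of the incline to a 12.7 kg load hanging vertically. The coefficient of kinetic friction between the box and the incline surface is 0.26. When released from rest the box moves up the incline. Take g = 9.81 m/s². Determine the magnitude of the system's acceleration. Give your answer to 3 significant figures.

For the box on the incline: the weight component along the slope is m₁g sin 29° = 11.7 × 9.81 × 0.4848 = 55.644 N and the normal force is N = m₁g cos 29° = 100.386 N.
Kinetic friction opposes the box's motion up the incline: f = μN = 0.26 × 100.386 = 26.100 N acting down the slope.
Newton's second law for the box (up-slope positive): T − 55.644 − 26.100 = 11.7 a. For the hanging load (downward positive): 12.7 × 9.81 − T = 12.7 a.
Adding the two equations eliminates T: 42.843 = 24.4 a, so a = 1.7559 m/s².

1.76 m/s²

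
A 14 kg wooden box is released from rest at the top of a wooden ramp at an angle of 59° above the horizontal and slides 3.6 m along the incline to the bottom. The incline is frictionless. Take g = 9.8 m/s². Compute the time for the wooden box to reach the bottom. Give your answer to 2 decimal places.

The weight component along the incline is mg sin 59° = 117.603 N and the normal force is N = mg cos 59° = 70.663 N.
With no friction, a = g sin 59° = 8.4002 m/s².
Starting from rest, L = ½at², so t = √(2L/a) = √(2 × 3.6 / 8.4002) = 0.9258 s.

0.93 s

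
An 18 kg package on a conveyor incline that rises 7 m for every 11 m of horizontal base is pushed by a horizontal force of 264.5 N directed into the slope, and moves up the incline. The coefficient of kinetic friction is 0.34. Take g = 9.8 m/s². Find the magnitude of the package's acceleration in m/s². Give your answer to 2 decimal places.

1.64 m/s²

The horizontal push has components F cos 32.47° = 264.5 × 0.8437 = 223.159 N up the incline and F sin 32.47° = 264.5 × 0.5369 = 142.010 N pressing into the surface.
The normal force is therefore N = mg cos 32.47° + F sin 32.47° = 148.829 + 142.010 = 290.839 N, and kinetic friction down the slope is μN = 0.34 × 290.839 = 98.885 N.
Along the incline: F cos 32.47° − mg sin 32.47° − μN = ma, so 223.159 − 94.709 − 98.885 = 18 a, giving a = 1.6425 m/s².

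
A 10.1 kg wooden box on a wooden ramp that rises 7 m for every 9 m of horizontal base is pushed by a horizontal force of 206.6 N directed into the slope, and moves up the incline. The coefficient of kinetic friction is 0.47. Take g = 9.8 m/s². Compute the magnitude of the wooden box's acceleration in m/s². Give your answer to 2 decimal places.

0.59 m/s²

The horizontal push has components F cos 37.87° = 206.6 × 0.7894 = 163.090 N up the incline and F sin 37.87° = 206.6 × 0.6139 = 126.832 N pressing into the surface.
The normal force is therefore N = mg cos 37.87° + F sin 37.87° = 78.135 + 126.832 = 204.967 N, and kinetic friction down the slope is μN = 0.47 × 204.967 = 96.334 N.
Along the incline: F cos 37.87° − mg sin 37.87° − μN = ma, so 163.090 − 60.764 − 96.334 = 10.1 a, giving a = 0.5933 m/s².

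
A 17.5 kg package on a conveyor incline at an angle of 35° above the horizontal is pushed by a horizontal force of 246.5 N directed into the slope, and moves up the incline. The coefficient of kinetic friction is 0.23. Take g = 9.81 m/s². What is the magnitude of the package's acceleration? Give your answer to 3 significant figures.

The horizontal push has components F cos 35° = 246.5 × 0.8192 = 201.933 N up the incline and F sin 35° = 246.5 × 0.5736 = 141.392 N pressing into the surface.
The normal force is therefore N = mg cos 35° + F sin 35° = 140.636 + 141.392 = 282.028 N, and kinetic friction down the slope is μN = 0.23 × 282.028 = 64.866 N.
Along the incline: F cos 35° − mg sin 35° − μN = ma, so 201.933 − 98.473 − 64.866 = 17.5 a, giving a = 2.2054 m/s².

2.21 m/s²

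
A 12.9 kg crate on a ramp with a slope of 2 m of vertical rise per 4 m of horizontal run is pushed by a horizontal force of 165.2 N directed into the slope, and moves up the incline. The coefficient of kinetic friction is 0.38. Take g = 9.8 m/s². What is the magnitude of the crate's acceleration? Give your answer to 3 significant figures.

The horizontal push has components F cos 26.57° = 165.2 × 0.8944 = 147.755 N up the incline and F sin 26.57° = 165.2 × 0.4472 = 73.877 N pressing into the surface.
The normal force is therefore N = mg cos 26.57° + F sin 26.57° = 113.070 + 73.877 = 186.947 N, and kinetic friction down the slope is μN = 0.38 × 186.947 = 71.040 N.
Along the incline: F cos 26.57° − mg sin 26.57° − μN = ma, so 147.755 − 56.535 − 71.040 = 12.9 a, giving a = 1.5643 m/s².

1.56 m/s²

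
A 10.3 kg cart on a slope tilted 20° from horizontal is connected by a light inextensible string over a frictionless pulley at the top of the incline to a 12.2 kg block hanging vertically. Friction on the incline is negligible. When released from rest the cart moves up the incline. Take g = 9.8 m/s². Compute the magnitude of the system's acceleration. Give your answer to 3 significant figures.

For the cart on the incline: the weight component along the slope is m₁g sin 20° = 10.3 × 9.8 × 0.3420 = 34.521 N and the normal force is N = m₁g cos 20° = 94.853 N.
Newton's second law for the cart (up-slope positive): T − 34.521 = 10.3 a. For the hanging block (downward positive): 12.2 × 9.8 − T = 12.2 a.
Adding the two equations eliminates T: 85.039 = 22.5 a, so a = 3.7795 m/s².

3.78 m/s²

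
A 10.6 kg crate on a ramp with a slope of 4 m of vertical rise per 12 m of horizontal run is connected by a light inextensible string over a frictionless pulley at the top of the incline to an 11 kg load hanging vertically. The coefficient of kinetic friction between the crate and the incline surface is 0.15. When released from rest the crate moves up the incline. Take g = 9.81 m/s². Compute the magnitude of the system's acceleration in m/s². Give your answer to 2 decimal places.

2.79 m/s²

For the crate on the incline: the weight component along the slope is m₁g sin 18.43° = 10.6 × 9.81 × 0.3162 = 32.880 N and the normal force is N = m₁g cos 18.43° = 98.650 N.
Kinetic friction opposes the crate's motion up the incline: f = μN = 0.15 × 98.650 = 14.797 N acting down the slope.
Newton's second law for the crate (up-slope positive): T − 32.880 − 14.797 = 10.6 a. For the hanging load (downward positive): 11 × 9.81 − T = 11 a.
Adding the two equations eliminates T: 60.233 = 21.6 a, so a = 2.7886 m/s².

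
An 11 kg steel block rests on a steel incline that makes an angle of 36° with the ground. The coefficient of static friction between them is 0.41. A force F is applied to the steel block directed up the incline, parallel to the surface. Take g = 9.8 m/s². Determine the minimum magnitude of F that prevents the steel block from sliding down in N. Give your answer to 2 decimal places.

27.61 N

The normal force is N = mg cos 36° = 87.212 N. With F at its minimum the steel block is on the verge of sliding down, so static friction is at its maximum μ_s N = 0.41 × 87.212 = 35.757 N and acts up the slope.
Equilibrium along the incline: F + μ_s N = mg sin 36°, so F = 63.363 − 35.757 = 27.606 N.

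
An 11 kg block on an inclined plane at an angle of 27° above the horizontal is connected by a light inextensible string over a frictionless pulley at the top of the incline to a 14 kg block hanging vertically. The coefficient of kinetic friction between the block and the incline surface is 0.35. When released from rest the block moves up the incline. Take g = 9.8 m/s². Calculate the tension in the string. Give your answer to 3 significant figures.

107 N

For the block on the incline: the weight component along the slope is m₁g sin 27° = 11 × 9.8 × 0.4540 = 48.941 N and the normal force is N = m₁g cos 27° = 96.051 N.
Kinetic friction opposes the block's motion up the incline: f = μN = 0.35 × 96.051 = 33.618 N acting down the slope.
Newton's second law for the block (up-slope positive): T − 48.941 − 33.618 = 11 a. For the hanging block (downward positive): 14 × 9.8 − T = 14 a.
Adding the two equations eliminates T: 54.641 = 25 a, so a = 2.1856 m/s².
Then from the hanging block's equation, T = 14 × (9.8 − 2.1856) = 106.602 N.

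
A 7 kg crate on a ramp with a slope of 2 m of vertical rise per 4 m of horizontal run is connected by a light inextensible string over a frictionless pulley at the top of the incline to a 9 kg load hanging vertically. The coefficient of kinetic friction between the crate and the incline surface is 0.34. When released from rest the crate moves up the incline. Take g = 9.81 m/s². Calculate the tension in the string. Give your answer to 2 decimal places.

For the crate on the incline: the weight component along the slope is m₁g sin 26.57° = 7 × 9.81 × 0.4472 = 30.709 N and the normal force is N = m₁g cos 26.57° = 61.420 N.
Kinetic friction opposes the crate's motion up the incline: f = μN = 0.34 × 61.420 = 20.883 N acting down the slope.
Newton's second law for the crate (up-slope positive): T − 30.709 − 20.883 = 7 a. For the hanging load (downward positive): 9 × 9.81 − T = 9 a.
Adding the two equations eliminates T: 36.698 = 16 a, so a = 2.2936 m/s².
Then from the hanging load's equation, T = 9 × (9.81 − 2.2936) = 67.648 N.

67.65 N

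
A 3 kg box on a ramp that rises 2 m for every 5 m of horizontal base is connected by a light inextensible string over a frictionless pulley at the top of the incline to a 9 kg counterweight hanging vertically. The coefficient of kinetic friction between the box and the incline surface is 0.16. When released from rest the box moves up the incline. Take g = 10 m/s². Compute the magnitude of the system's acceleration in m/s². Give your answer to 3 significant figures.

For the box on the incline: the weight component along the slope is m₁g sin 21.80° = 3 × 10 × 0.3714 = 11.142 N and the normal force is N = m₁g cos 21.80° = 27.854 N.
Kinetic friction opposes the box's motion up the incline: f = μN = 0.16 × 27.854 = 4.457 N acting down the slope.
Newton's second law for the box (up-slope positive): T − 11.142 − 4.457 = 3 a. For the hanging counterweight (downward positive): 9 × 10 − T = 9 a.
Adding the two equations eliminates T: 74.401 = 12 a, so a = 6.2001 m/s².

6.20 m/s²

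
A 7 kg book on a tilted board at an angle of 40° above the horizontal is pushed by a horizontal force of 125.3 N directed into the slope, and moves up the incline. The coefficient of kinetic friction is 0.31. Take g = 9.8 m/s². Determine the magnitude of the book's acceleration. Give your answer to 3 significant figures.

1.52 m/s²

The horizontal push has components F cos 40° = 125.3 × 0.7660 = 95.980 N up the incline and F sin 40° = 125.3 × 0.6428 = 80.543 N pressing into the surface.
The normal force is therefore N = mg cos 40° + F sin 40° = 52.548 + 80.543 = 133.091 N, and kinetic friction down the slope is μN = 0.31 × 133.091 = 41.258 N.
Along the incline: F cos 40° − mg sin 40° − μN = ma, so 95.980 − 44.096 − 41.258 = 7 a, giving a = 1.5180 m/s².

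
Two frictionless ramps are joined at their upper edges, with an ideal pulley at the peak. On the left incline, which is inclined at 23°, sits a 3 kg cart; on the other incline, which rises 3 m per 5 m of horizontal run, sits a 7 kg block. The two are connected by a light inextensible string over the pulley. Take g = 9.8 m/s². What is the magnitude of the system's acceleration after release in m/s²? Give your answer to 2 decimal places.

2.38 m/s²

Resolve each weight along its own incline: the 3 kg mass has component 3 × 9.8 × sin 23° = 11.487 N down its slope, and the 7 kg mass has 7 × 9.8 × sin 30.96° = 35.294 N down its slope.
The 7 kg side's 35.294 N exceeds the other side's 11.487 N, so that mass slides down and the 3 kg mass slides up. Taking that direction as positive, Newton's second law for the whole system gives 35.294 − 11.487 = (3 + 7) a, so a = 23.807 / 10 = 2.3807 m/s².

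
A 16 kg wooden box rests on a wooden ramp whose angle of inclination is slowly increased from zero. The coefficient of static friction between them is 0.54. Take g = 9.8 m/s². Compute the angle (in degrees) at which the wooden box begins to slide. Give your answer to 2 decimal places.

At the threshold of sliding, static friction is at its maximum μ_s N and exactly balances the weight component along the incline: mg sin θ = μ_s mg cos θ.
Hence tan θ = μ_s = 0.54, so θ = arctan(0.54) = 28.3690°.

28.37°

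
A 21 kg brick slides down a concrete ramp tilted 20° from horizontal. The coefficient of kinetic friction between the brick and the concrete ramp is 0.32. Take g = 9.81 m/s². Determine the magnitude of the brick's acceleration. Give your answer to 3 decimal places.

Resolving the weight along the incline: the component pulling the brick down the slope is mg sin 20° = 21 × 9.81 × 0.3420 = 70.455 N, and the normal force is N = mg cos 20° = 21 × 9.81 × 0.9397 = 193.588 N.
Kinetic friction acts up the slope with magnitude f = μN = 0.32 × 193.588 = 61.948 N.
Net force along the incline is 70.455 − 61.948 = 8.507 N, so a = 8.507 / 21 = 0.4051 m/s².

0.405 m/s²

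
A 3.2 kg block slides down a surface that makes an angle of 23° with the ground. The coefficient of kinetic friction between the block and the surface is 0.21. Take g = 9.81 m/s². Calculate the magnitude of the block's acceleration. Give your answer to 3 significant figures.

1.94 m/s²

Resolving the weight along the incline: the component pulling the block down the slope is mg sin 23° = 3.2 × 9.81 × 0.3907 = 12.265 N, and the normal force is N = mg cos 23° = 3.2 × 9.81 × 0.9205 = 28.896 N.
Kinetic friction acts up the slope with magnitude f = μN = 0.21 × 28.896 = 6.068 N.
Net force along the incline is 12.265 − 6.068 = 6.197 N, so a = 6.197 / 3.2 = 1.9366 m/s².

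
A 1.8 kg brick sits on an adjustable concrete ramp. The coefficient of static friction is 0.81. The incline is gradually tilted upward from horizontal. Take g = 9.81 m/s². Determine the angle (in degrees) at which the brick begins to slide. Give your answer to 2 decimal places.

At the threshold of sliding, static friction is at its maximum μ_s N and exactly balances the weight component along the incline: mg sin θ = μ_s mg cos θ.
Hence tan θ = μ_s = 0.81, so θ = arctan(0.81) = 39.0075°.

39.01°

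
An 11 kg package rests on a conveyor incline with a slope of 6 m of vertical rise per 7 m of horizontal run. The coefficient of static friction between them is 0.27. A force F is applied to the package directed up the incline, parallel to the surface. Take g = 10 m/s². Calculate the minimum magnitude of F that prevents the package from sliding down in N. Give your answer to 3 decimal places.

The normal force is N = mg cos 40.60° = 83.518 N. With F at its minimum the package is on the verge of sliding down, so static friction is at its maximum μ_s N = 0.27 × 83.518 = 22.550 N and acts up the slope.
Equilibrium along the incline: F + μ_s N = mg sin 40.60°, so F = 71.587 − 22.550 = 49.037 N.

49.037 N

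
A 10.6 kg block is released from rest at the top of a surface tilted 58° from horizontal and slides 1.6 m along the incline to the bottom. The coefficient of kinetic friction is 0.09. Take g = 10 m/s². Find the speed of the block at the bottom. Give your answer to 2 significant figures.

5.1 m/s

The weight component along the incline is mg sin 58° = 89.893 N and the normal force is N = mg cos 58° = 56.171 N.
Friction up the slope is f = μN = 0.09 × 56.171 = 5.055 N, so the net downslope force is 89.893 − 5.055 = 84.838 N and a = 84.838 / 10.6 = 8.0036 m/s².
Starting from rest over a distance of 1.6 m, v² = 2aL = 2 × 8.0036 × 1.6 = 25.6115, so v = 5.0608 m/s.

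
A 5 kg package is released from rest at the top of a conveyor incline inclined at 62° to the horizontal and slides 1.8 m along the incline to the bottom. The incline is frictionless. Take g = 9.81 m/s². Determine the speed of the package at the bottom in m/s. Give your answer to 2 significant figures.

5.6 m/s

The weight component along the incline is mg sin 62° = 43.309 N and the normal force is N = mg cos 62° = 23.028 N.
With no friction, a = g sin 62° = 8.6617 m/s².
Starting from rest over a distance of 1.8 m, v² = 2aL = 2 × 8.6617 × 1.8 = 31.1821, so v = 5.5841 m/s.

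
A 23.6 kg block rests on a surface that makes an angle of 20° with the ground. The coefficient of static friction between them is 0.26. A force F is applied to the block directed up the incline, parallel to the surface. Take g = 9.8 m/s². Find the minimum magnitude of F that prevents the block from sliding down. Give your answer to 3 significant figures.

22.6 N

The normal force is N = mg cos 20° = 217.332 N. With F at its minimum the block is on the verge of sliding down, so static friction is at its maximum μ_s N = 0.26 × 217.332 = 56.506 N and acts up the slope.
Equilibrium along the incline: F + μ_s N = mg sin 20°, so F = 79.102 − 56.506 = 22.596 N.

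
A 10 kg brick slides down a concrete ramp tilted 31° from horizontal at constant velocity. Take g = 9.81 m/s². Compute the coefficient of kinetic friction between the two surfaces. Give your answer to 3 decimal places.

0.601

At constant velocity the net force along the incline is zero: mg sin 31° = μ mg cos 31°.
So μ = tan 31° = 0.5150 / 0.8572 = 0.6008.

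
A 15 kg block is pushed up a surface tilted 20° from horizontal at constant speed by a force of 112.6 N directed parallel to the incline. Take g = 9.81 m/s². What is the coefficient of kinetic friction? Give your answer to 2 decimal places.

At constant speed ΣF = 0 along the incline. The applied 112.6 N acts up the slope; the weight component mg sin 20° = 50.328 N and kinetic friction μN both act down the slope.
So 112.6 = 50.328 + μ × 138.276, giving μ = (112.6 − 50.328) / 138.276 = 0.4503.

0.45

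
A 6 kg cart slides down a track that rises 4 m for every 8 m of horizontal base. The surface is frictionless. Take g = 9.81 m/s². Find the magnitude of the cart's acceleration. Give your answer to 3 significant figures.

4.39 m/s²

Resolving the weight along the incline: the component pulling the cart down the slope is mg sin 26.57° = 6 × 9.81 × 0.4472 = 26.322 N, and the normal force is N = mg cos 26.57° = 6 × 9.81 × 0.8944 = 52.644 N.
With no friction the net force along the incline is 26.322 N, so a = g sin 26.57° = 26.322 / 6 = 4.3870 m/s².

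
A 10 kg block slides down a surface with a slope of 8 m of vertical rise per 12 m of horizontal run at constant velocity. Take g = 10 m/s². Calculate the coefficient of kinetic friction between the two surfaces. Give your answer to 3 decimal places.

0.667

At constant velocity the net force along the incline is zero: mg sin 33.69° = μ mg cos 33.69°.
So μ = tan 33.69° = 0.5547 / 0.8321 = 0.6666.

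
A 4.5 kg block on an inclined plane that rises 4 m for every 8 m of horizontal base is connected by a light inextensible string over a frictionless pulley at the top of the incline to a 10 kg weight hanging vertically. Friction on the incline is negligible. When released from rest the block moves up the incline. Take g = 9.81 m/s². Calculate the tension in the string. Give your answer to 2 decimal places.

44.06 N

For the block on the incline: the weight component along the slope is m₁g sin 26.57° = 4.5 × 9.81 × 0.4472 = 19.742 N and the normal force is N = m₁g cos 26.57° = 39.484 N.
Newton's second law for the block (up-slope positive): T − 19.742 = 4.5 a. For the hanging weight (downward positive): 10 × 9.81 − T = 10 a.
Adding the two equations eliminates T: 78.358 = 14.5 a, so a = 5.4040 m/s².
Then from the hanging weight's equation, T = 10 × (9.81 − 5.4040) = 44.060 N.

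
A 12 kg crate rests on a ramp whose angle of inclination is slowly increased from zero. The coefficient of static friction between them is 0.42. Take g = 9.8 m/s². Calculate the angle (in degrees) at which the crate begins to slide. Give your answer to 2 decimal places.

At the threshold of sliding, static friction is at its maximum μ_s N and exactly balances the weight component along the incline: mg sin θ = μ_s mg cos θ.
Hence tan θ = μ_s = 0.42, so θ = arctan(0.42) = 22.7824°.

22.78°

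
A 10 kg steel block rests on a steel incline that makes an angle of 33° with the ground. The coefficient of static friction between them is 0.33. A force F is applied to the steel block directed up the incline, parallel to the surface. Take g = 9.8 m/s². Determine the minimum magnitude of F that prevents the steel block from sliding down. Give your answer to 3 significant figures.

26.3 N

The normal force is N = mg cos 33° = 82.190 N. With F at its minimum the steel block is on the verge of sliding down, so static friction is at its maximum μ_s N = 0.33 × 82.190 = 27.123 N and acts up the slope.
Equilibrium along the incline: F + μ_s N = mg sin 33°, so F = 53.375 − 27.123 = 26.252 N.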